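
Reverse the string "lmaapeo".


Input: lmaapeo
Reading characters right to left:
  Position 6: 'o'
  Position 5: 'e'
  Position 4: 'p'
  Position 3: 'a'
  Position 2: 'a'
  Position 1: 'm'
  Position 0: 'l'
Reversed: oepaaml

oepaaml


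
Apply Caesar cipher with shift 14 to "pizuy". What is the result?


Caesar cipher: shift "pizuy" by 14
  'p' (pos 15) + 14 = pos 3 = 'd'
  'i' (pos 8) + 14 = pos 22 = 'w'
  'z' (pos 25) + 14 = pos 13 = 'n'
  'u' (pos 20) + 14 = pos 8 = 'i'
  'y' (pos 24) + 14 = pos 12 = 'm'
Result: dwnim

dwnim


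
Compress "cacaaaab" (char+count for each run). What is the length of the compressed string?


Input: cacaaaab
Runs:
  'c' x 1 => "c1"
  'a' x 1 => "a1"
  'c' x 1 => "c1"
  'a' x 4 => "a4"
  'b' x 1 => "b1"
Compressed: "c1a1c1a4b1"
Compressed length: 10

10


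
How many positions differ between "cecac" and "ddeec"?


Comparing "cecac" and "ddeec" position by position:
  Position 0: 'c' vs 'd' => DIFFER
  Position 1: 'e' vs 'd' => DIFFER
  Position 2: 'c' vs 'e' => DIFFER
  Position 3: 'a' vs 'e' => DIFFER
  Position 4: 'c' vs 'c' => same
Positions that differ: 4

4


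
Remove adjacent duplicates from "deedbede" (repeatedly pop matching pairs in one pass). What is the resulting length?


Input: deedbede
Stack-based adjacent duplicate removal:
  Read 'd': push. Stack: d
  Read 'e': push. Stack: de
  Read 'e': matches stack top 'e' => pop. Stack: d
  Read 'd': matches stack top 'd' => pop. Stack: (empty)
  Read 'b': push. Stack: b
  Read 'e': push. Stack: be
  Read 'd': push. Stack: bed
  Read 'e': push. Stack: bede
Final stack: "bede" (length 4)

4


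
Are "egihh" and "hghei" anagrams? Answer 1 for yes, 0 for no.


Strings: "egihh", "hghei"
Sorted first:  eghhi
Sorted second: eghhi
Sorted forms match => anagrams

1


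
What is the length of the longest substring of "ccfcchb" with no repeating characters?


Input: "ccfcchb"
Sliding window (track last position of each char):
  Position 0 ('c'): window [0,0] length 1 -- new best
  Position 1 ('c'): repeat (last at 0), move window start to 1
  Position 1 ('c'): window [1,1] length 1
  Position 2 ('f'): window [1,2] length 2 -- new best
  Position 3 ('c'): repeat (last at 1), move window start to 2
  Position 3 ('c'): window [2,3] length 2
  Position 4 ('c'): repeat (last at 3), move window start to 4
  Position 4 ('c'): window [4,4] length 1
  Position 5 ('h'): window [4,5] length 2
  Position 6 ('b'): window [4,6] length 3 -- new best
Longest substring with no repeats: "chb" with length 3

3


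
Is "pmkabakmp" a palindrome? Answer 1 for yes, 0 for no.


Input: pmkabakmp
Reversed: pmkabakmp
  Compare pos 0 ('p') with pos 8 ('p'): match
  Compare pos 1 ('m') with pos 7 ('m'): match
  Compare pos 2 ('k') with pos 6 ('k'): match
  Compare pos 3 ('a') with pos 5 ('a'): match
Result: palindrome

1


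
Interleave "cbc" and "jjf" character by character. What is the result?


Interleaving "cbc" and "jjf":
  Position 0: 'c' from first, 'j' from second => "cj"
  Position 1: 'b' from first, 'j' from second => "bj"
  Position 2: 'c' from first, 'f' from second => "cf"
Result: cjbjcf

cjbjcf


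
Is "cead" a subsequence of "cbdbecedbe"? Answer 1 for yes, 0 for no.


Check if "cead" is a subsequence of "cbdbecedbe"
Greedy scan:
  Position 0 ('c'): matches sub[0] = 'c'
  Position 1 ('b'): no match needed
  Position 2 ('d'): no match needed
  Position 3 ('b'): no match needed
  Position 4 ('e'): matches sub[1] = 'e'
  Position 5 ('c'): no match needed
  Position 6 ('e'): no match needed
  Position 7 ('d'): no match needed
  Position 8 ('b'): no match needed
  Position 9 ('e'): no match needed
Only matched 2/4 characters => not a subsequence

0


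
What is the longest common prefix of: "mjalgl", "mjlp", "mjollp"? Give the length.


Words: mjalgl, mjlp, mjollp
  Position 0: all 'm' => match
  Position 1: all 'j' => match
  Position 2: ('a', 'l', 'o') => mismatch, stop
LCP = "mj" (length 2)

2


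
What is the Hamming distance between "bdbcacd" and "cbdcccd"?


Comparing "bdbcacd" and "cbdcccd" position by position:
  Position 0: 'b' vs 'c' => differ
  Position 1: 'd' vs 'b' => differ
  Position 2: 'b' vs 'd' => differ
  Position 3: 'c' vs 'c' => same
  Position 4: 'a' vs 'c' => differ
  Position 5: 'c' vs 'c' => same
  Position 6: 'd' vs 'd' => same
Total differences (Hamming distance): 4

4


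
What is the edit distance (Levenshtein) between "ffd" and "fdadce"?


Computing edit distance: "ffd" -> "fdadce"
DP table:
           f    d    a    d    c    e
      0    1    2    3    4    5    6
  f   1    0    1    2    3    4    5
  f   2    1    1    2    3    4    5
  d   3    2    1    2    2    3    4
Edit distance = dp[3][6] = 4

4


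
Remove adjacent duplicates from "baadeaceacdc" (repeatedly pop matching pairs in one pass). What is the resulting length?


Input: baadeaceacdc
Stack-based adjacent duplicate removal:
  Read 'b': push. Stack: b
  Read 'a': push. Stack: ba
  Read 'a': matches stack top 'a' => pop. Stack: b
  Read 'd': push. Stack: bd
  Read 'e': push. Stack: bde
  Read 'a': push. Stack: bdea
  Read 'c': push. Stack: bdeac
  Read 'e': push. Stack: bdeace
  Read 'a': push. Stack: bdeacea
  Read 'c': push. Stack: bdeaceac
  Read 'd': push. Stack: bdeaceacd
  Read 'c': push. Stack: bdeaceacdc
Final stack: "bdeaceacdc" (length 10)

10


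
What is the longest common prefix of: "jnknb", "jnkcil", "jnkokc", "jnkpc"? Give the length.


Words: jnknb, jnkcil, jnkokc, jnkpc
  Position 0: all 'j' => match
  Position 1: all 'n' => match
  Position 2: all 'k' => match
  Position 3: ('n', 'c', 'o', 'p') => mismatch, stop
LCP = "jnk" (length 3)

3


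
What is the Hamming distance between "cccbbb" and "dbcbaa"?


Comparing "cccbbb" and "dbcbaa" position by position:
  Position 0: 'c' vs 'd' => differ
  Position 1: 'c' vs 'b' => differ
  Position 2: 'c' vs 'c' => same
  Position 3: 'b' vs 'b' => same
  Position 4: 'b' vs 'a' => differ
  Position 5: 'b' vs 'a' => differ
Total differences (Hamming distance): 4

4


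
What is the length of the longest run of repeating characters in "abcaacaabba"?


Input: "abcaacaabba"
Scanning for longest run:
  Position 1 ('b'): new char, reset run to 1
  Position 2 ('c'): new char, reset run to 1
  Position 3 ('a'): new char, reset run to 1
  Position 4 ('a'): continues run of 'a', length=2
  Position 5 ('c'): new char, reset run to 1
  Position 6 ('a'): new char, reset run to 1
  Position 7 ('a'): continues run of 'a', length=2
  Position 8 ('b'): new char, reset run to 1
  Position 9 ('b'): continues run of 'b', length=2
  Position 10 ('a'): new char, reset run to 1
Longest run: 'a' with length 2

2


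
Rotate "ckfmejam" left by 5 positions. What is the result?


Input: "ckfmejam", rotate left by 5
First 5 characters: "ckfme"
Remaining characters: "jam"
Concatenate remaining + first: "jam" + "ckfme" = "jamckfme"

jamckfme


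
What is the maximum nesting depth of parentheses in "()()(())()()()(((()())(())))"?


Input: "()()(())()()()(((()())(())))"
Tracking depth:
  Position 0 '(': depth becomes 1
  Position 1 ')': depth becomes 0
  Position 2 '(': depth becomes 1
  Position 3 ')': depth becomes 0
  Position 4 '(': depth becomes 1
  Position 5 '(': depth becomes 2
  Position 6 ')': depth becomes 1
  Position 7 ')': depth becomes 0
  Position 8 '(': depth becomes 1
  Position 9 ')': depth becomes 0
  Position 10 '(': depth becomes 1
  Position 11 ')': depth becomes 0
  Position 12 '(': depth becomes 1
  Position 13 ')': depth becomes 0
  Position 14 '(': depth becomes 1
  Position 15 '(': depth becomes 2
  Position 16 '(': depth becomes 3
  Position 17 '(': depth becomes 4
  Position 18 ')': depth becomes 3
  Position 19 '(': depth becomes 4
  Position 20 ')': depth becomes 3
  Position 21 ')': depth becomes 2
  Position 22 '(': depth becomes 3
  Position 23 '(': depth becomes 4
  Position 24 ')': depth becomes 3
  Position 25 ')': depth becomes 2
  Position 26 ')': depth becomes 1
  Position 27 ')': depth becomes 0
Maximum depth reached: 4

4


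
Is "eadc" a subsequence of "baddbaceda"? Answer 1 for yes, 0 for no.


Check if "eadc" is a subsequence of "baddbaceda"
Greedy scan:
  Position 0 ('b'): no match needed
  Position 1 ('a'): no match needed
  Position 2 ('d'): no match needed
  Position 3 ('d'): no match needed
  Position 4 ('b'): no match needed
  Position 5 ('a'): no match needed
  Position 6 ('c'): no match needed
  Position 7 ('e'): matches sub[0] = 'e'
  Position 8 ('d'): no match needed
  Position 9 ('a'): matches sub[1] = 'a'
Only matched 2/4 characters => not a subsequence

0


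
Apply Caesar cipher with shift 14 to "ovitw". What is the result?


Caesar cipher: shift "ovitw" by 14
  'o' (pos 14) + 14 = pos 2 = 'c'
  'v' (pos 21) + 14 = pos 9 = 'j'
  'i' (pos 8) + 14 = pos 22 = 'w'
  't' (pos 19) + 14 = pos 7 = 'h'
  'w' (pos 22) + 14 = pos 10 = 'k'
Result: cjwhk

cjwhk


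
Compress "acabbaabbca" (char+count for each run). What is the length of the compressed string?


Input: acabbaabbca
Runs:
  'a' x 1 => "a1"
  'c' x 1 => "c1"
  'a' x 1 => "a1"
  'b' x 2 => "b2"
  'a' x 2 => "a2"
  'b' x 2 => "b2"
  'c' x 1 => "c1"
  'a' x 1 => "a1"
Compressed: "a1c1a1b2a2b2c1a1"
Compressed length: 16

16


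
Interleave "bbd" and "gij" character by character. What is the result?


Interleaving "bbd" and "gij":
  Position 0: 'b' from first, 'g' from second => "bg"
  Position 1: 'b' from first, 'i' from second => "bi"
  Position 2: 'd' from first, 'j' from second => "dj"
Result: bgbidj

bgbidj


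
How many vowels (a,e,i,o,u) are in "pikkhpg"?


Input: pikkhpg
Checking each character:
  'p' at position 0: consonant
  'i' at position 1: vowel (running total: 1)
  'k' at position 2: consonant
  'k' at position 3: consonant
  'h' at position 4: consonant
  'p' at position 5: consonant
  'g' at position 6: consonant
Total vowels: 1

1


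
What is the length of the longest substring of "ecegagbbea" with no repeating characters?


Input: "ecegagbbea"
Sliding window (track last position of each char):
  Position 0 ('e'): window [0,0] length 1 -- new best
  Position 1 ('c'): window [0,1] length 2 -- new best
  Position 2 ('e'): repeat (last at 0), move window start to 1
  Position 2 ('e'): window [1,2] length 2
  Position 3 ('g'): window [1,3] length 3 -- new best
  Position 4 ('a'): window [1,4] length 4 -- new best
  Position 5 ('g'): repeat (last at 3), move window start to 4
  Position 5 ('g'): window [4,5] length 2
  Position 6 ('b'): window [4,6] length 3
  Position 7 ('b'): repeat (last at 6), move window start to 7
  Position 7 ('b'): window [7,7] length 1
  Position 8 ('e'): window [7,8] length 2
  Position 9 ('a'): window [7,9] length 3
Longest substring with no repeats: "cega" with length 4

4


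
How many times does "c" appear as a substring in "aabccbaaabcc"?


Searching for "c" in "aabccbaaabcc"
Scanning each position:
  Position 0: "a" => no
  Position 1: "a" => no
  Position 2: "b" => no
  Position 3: "c" => MATCH
  Position 4: "c" => MATCH
  Position 5: "b" => no
  Position 6: "a" => no
  Position 7: "a" => no
  Position 8: "a" => no
  Position 9: "b" => no
  Position 10: "c" => MATCH
  Position 11: "c" => MATCH
Total occurrences: 4

4


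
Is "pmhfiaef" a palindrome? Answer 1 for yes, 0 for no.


Input: pmhfiaef
Reversed: feaifhmp
  Compare pos 0 ('p') with pos 7 ('f'): MISMATCH
  Compare pos 1 ('m') with pos 6 ('e'): MISMATCH
  Compare pos 2 ('h') with pos 5 ('a'): MISMATCH
  Compare pos 3 ('f') with pos 4 ('i'): MISMATCH
Result: not a palindrome

0


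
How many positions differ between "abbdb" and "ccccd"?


Comparing "abbdb" and "ccccd" position by position:
  Position 0: 'a' vs 'c' => DIFFER
  Position 1: 'b' vs 'c' => DIFFER
  Position 2: 'b' vs 'c' => DIFFER
  Position 3: 'd' vs 'c' => DIFFER
  Position 4: 'b' vs 'd' => DIFFER
Positions that differ: 5

5


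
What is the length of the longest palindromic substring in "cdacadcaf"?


Input: "cdacadcaf"
Checking substrings for palindromes:
  [0:7] "cdacadc" (len 7) => palindrome
  [1:6] "dacad" (len 5) => palindrome
  [2:5] "aca" (len 3) => palindrome
Longest palindromic substring: "cdacadc" with length 7

7


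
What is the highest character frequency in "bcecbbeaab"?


Input: bcecbbeaab
Character counts:
  'a': 2
  'b': 4
  'c': 2
  'e': 2
Maximum frequency: 4

4


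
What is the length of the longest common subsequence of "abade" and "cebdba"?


LCS of "abade" and "cebdba"
DP table:
           c    e    b    d    b    a
      0    0    0    0    0    0    0
  a   0    0    0    0    0    0    1
  b   0    0    0    1    1    1    1
  a   0    0    0    1    1    1    2
  d   0    0    0    1    2    2    2
  e   0    0    1    1    2    2    2
LCS length = dp[5][6] = 2

2


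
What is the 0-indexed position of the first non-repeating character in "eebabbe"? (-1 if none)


Input: eebabbe
Character frequencies:
  'a': 1
  'b': 3
  'e': 3
Scanning left to right for freq == 1:
  Position 0 ('e'): freq=3, skip
  Position 1 ('e'): freq=3, skip
  Position 2 ('b'): freq=3, skip
  Position 3 ('a'): unique! => answer = 3

3


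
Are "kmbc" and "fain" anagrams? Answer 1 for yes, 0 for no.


Strings: "kmbc", "fain"
Sorted first:  bckm
Sorted second: afin
Differ at position 0: 'b' vs 'a' => not anagrams

0


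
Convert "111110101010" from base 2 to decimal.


Input: "111110101010" in base 2
Positional expansion:
  Digit '1' (value 1) x 2^11 = 2048
  Digit '1' (value 1) x 2^10 = 1024
  Digit '1' (value 1) x 2^9 = 512
  Digit '1' (value 1) x 2^8 = 256
  Digit '1' (value 1) x 2^7 = 128
  Digit '0' (value 0) x 2^6 = 0
  Digit '1' (value 1) x 2^5 = 32
  Digit '0' (value 0) x 2^4 = 0
  Digit '1' (value 1) x 2^3 = 8
  Digit '0' (value 0) x 2^2 = 0
  Digit '1' (value 1) x 2^1 = 2
  Digit '0' (value 0) x 2^0 = 0
Sum = 4010

4010


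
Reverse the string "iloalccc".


Input: iloalccc
Reading characters right to left:
  Position 7: 'c'
  Position 6: 'c'
  Position 5: 'c'
  Position 4: 'l'
  Position 3: 'a'
  Position 2: 'o'
  Position 1: 'l'
  Position 0: 'i'
Reversed: ccclaoli

ccclaoli


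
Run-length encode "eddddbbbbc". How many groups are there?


Input: eddddbbbbc
Scanning for consecutive runs:
  Group 1: 'e' x 1 (positions 0-0)
  Group 2: 'd' x 4 (positions 1-4)
  Group 3: 'b' x 4 (positions 5-8)
  Group 4: 'c' x 1 (positions 9-9)
Total groups: 4

4


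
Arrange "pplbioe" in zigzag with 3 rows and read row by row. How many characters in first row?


Zigzag "pplbioe" into 3 rows:
Placing characters:
  'p' => row 0
  'p' => row 1
  'l' => row 2
  'b' => row 1
  'i' => row 0
  'o' => row 1
  'e' => row 2
Rows:
  Row 0: "pi"
  Row 1: "pbo"
  Row 2: "le"
First row length: 2

2


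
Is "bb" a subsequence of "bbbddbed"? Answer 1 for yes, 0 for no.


Check if "bb" is a subsequence of "bbbddbed"
Greedy scan:
  Position 0 ('b'): matches sub[0] = 'b'
  Position 1 ('b'): matches sub[1] = 'b'
  Position 2 ('b'): no match needed
  Position 3 ('d'): no match needed
  Position 4 ('d'): no match needed
  Position 5 ('b'): no match needed
  Position 6 ('e'): no match needed
  Position 7 ('d'): no match needed
All 2 characters matched => is a subsequence

1


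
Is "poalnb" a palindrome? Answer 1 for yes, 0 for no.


Input: poalnb
Reversed: bnlaop
  Compare pos 0 ('p') with pos 5 ('b'): MISMATCH
  Compare pos 1 ('o') with pos 4 ('n'): MISMATCH
  Compare pos 2 ('a') with pos 3 ('l'): MISMATCH
Result: not a palindrome

0


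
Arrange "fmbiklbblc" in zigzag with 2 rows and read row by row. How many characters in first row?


Zigzag "fmbiklbblc" into 2 rows:
Placing characters:
  'f' => row 0
  'm' => row 1
  'b' => row 0
  'i' => row 1
  'k' => row 0
  'l' => row 1
  'b' => row 0
  'b' => row 1
  'l' => row 0
  'c' => row 1
Rows:
  Row 0: "fbkbl"
  Row 1: "milbc"
First row length: 5

5


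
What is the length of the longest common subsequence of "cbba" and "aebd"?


LCS of "cbba" and "aebd"
DP table:
           a    e    b    d
      0    0    0    0    0
  c   0    0    0    0    0
  b   0    0    0    1    1
  b   0    0    0    1    1
  a   0    1    1    1    1
LCS length = dp[4][4] = 1

1


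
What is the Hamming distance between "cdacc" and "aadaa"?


Comparing "cdacc" and "aadaa" position by position:
  Position 0: 'c' vs 'a' => differ
  Position 1: 'd' vs 'a' => differ
  Position 2: 'a' vs 'd' => differ
  Position 3: 'c' vs 'a' => differ
  Position 4: 'c' vs 'a' => differ
Total differences (Hamming distance): 5

5


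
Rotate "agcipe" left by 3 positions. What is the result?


Input: "agcipe", rotate left by 3
First 3 characters: "agc"
Remaining characters: "ipe"
Concatenate remaining + first: "ipe" + "agc" = "ipeagc"

ipeagc


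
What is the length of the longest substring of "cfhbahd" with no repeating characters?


Input: "cfhbahd"
Sliding window (track last position of each char):
  Position 0 ('c'): window [0,0] length 1 -- new best
  Position 1 ('f'): window [0,1] length 2 -- new best
  Position 2 ('h'): window [0,2] length 3 -- new best
  Position 3 ('b'): window [0,3] length 4 -- new best
  Position 4 ('a'): window [0,4] length 5 -- new best
  Position 5 ('h'): repeat (last at 2), move window start to 3
  Position 5 ('h'): window [3,5] length 3
  Position 6 ('d'): window [3,6] length 4
Longest substring with no repeats: "cfhba" with length 5

5


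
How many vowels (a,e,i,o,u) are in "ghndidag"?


Input: ghndidag
Checking each character:
  'g' at position 0: consonant
  'h' at position 1: consonant
  'n' at position 2: consonant
  'd' at position 3: consonant
  'i' at position 4: vowel (running total: 1)
  'd' at position 5: consonant
  'a' at position 6: vowel (running total: 2)
  'g' at position 7: consonant
Total vowels: 2

2


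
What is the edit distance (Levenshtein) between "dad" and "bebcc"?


Computing edit distance: "dad" -> "bebcc"
DP table:
           b    e    b    c    c
      0    1    2    3    4    5
  d   1    1    2    3    4    5
  a   2    2    2    3    4    5
  d   3    3    3    3    4    5
Edit distance = dp[3][5] = 5

5


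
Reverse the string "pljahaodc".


Input: pljahaodc
Reading characters right to left:
  Position 8: 'c'
  Position 7: 'd'
  Position 6: 'o'
  Position 5: 'a'
  Position 4: 'h'
  Position 3: 'a'
  Position 2: 'j'
  Position 1: 'l'
  Position 0: 'p'
Reversed: cdoahajlp

cdoahajlp


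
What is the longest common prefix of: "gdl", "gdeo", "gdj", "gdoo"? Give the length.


Words: gdl, gdeo, gdj, gdoo
  Position 0: all 'g' => match
  Position 1: all 'd' => match
  Position 2: ('l', 'e', 'j', 'o') => mismatch, stop
LCP = "gd" (length 2)

2


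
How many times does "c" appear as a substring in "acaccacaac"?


Searching for "c" in "acaccacaac"
Scanning each position:
  Position 0: "a" => no
  Position 1: "c" => MATCH
  Position 2: "a" => no
  Position 3: "c" => MATCH
  Position 4: "c" => MATCH
  Position 5: "a" => no
  Position 6: "c" => MATCH
  Position 7: "a" => no
  Position 8: "a" => no
  Position 9: "c" => MATCH
Total occurrences: 5

5


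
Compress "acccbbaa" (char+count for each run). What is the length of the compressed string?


Input: acccbbaa
Runs:
  'a' x 1 => "a1"
  'c' x 3 => "c3"
  'b' x 2 => "b2"
  'a' x 2 => "a2"
Compressed: "a1c3b2a2"
Compressed length: 8

8


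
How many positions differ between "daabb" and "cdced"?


Comparing "daabb" and "cdced" position by position:
  Position 0: 'd' vs 'c' => DIFFER
  Position 1: 'a' vs 'd' => DIFFER
  Position 2: 'a' vs 'c' => DIFFER
  Position 3: 'b' vs 'e' => DIFFER
  Position 4: 'b' vs 'd' => DIFFER
Positions that differ: 5

5


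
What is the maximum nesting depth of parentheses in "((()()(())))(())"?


Input: "((()()(())))(())"
Tracking depth:
  Position 0 '(': depth becomes 1
  Position 1 '(': depth becomes 2
  Position 2 '(': depth becomes 3
  Position 3 ')': depth becomes 2
  Position 4 '(': depth becomes 3
  Position 5 ')': depth becomes 2
  Position 6 '(': depth becomes 3
  Position 7 '(': depth becomes 4
  Position 8 ')': depth becomes 3
  Position 9 ')': depth becomes 2
  Position 10 ')': depth becomes 1
  Position 11 ')': depth becomes 0
  Position 12 '(': depth becomes 1
  Position 13 '(': depth becomes 2
  Position 14 ')': depth becomes 1
  Position 15 ')': depth becomes 0
Maximum depth reached: 4

4


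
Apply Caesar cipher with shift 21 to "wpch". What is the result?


Caesar cipher: shift "wpch" by 21
  'w' (pos 22) + 21 = pos 17 = 'r'
  'p' (pos 15) + 21 = pos 10 = 'k'
  'c' (pos 2) + 21 = pos 23 = 'x'
  'h' (pos 7) + 21 = pos 2 = 'c'
Result: rkxc

rkxc


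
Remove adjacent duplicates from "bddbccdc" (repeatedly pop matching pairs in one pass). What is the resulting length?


Input: bddbccdc
Stack-based adjacent duplicate removal:
  Read 'b': push. Stack: b
  Read 'd': push. Stack: bd
  Read 'd': matches stack top 'd' => pop. Stack: b
  Read 'b': matches stack top 'b' => pop. Stack: (empty)
  Read 'c': push. Stack: c
  Read 'c': matches stack top 'c' => pop. Stack: (empty)
  Read 'd': push. Stack: d
  Read 'c': push. Stack: dc
Final stack: "dc" (length 2)

2


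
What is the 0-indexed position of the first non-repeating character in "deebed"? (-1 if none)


Input: deebed
Character frequencies:
  'b': 1
  'd': 2
  'e': 3
Scanning left to right for freq == 1:
  Position 0 ('d'): freq=2, skip
  Position 1 ('e'): freq=3, skip
  Position 2 ('e'): freq=3, skip
  Position 3 ('b'): unique! => answer = 3

3


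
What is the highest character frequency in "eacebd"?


Input: eacebd
Character counts:
  'a': 1
  'b': 1
  'c': 1
  'd': 1
  'e': 2
Maximum frequency: 2

2


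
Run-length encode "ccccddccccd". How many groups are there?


Input: ccccddccccd
Scanning for consecutive runs:
  Group 1: 'c' x 4 (positions 0-3)
  Group 2: 'd' x 2 (positions 4-5)
  Group 3: 'c' x 4 (positions 6-9)
  Group 4: 'd' x 1 (positions 10-10)
Total groups: 4

4


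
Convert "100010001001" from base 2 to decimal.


Input: "100010001001" in base 2
Positional expansion:
  Digit '1' (value 1) x 2^11 = 2048
  Digit '0' (value 0) x 2^10 = 0
  Digit '0' (value 0) x 2^9 = 0
  Digit '0' (value 0) x 2^8 = 0
  Digit '1' (value 1) x 2^7 = 128
  Digit '0' (value 0) x 2^6 = 0
  Digit '0' (value 0) x 2^5 = 0
  Digit '0' (value 0) x 2^4 = 0
  Digit '1' (value 1) x 2^3 = 8
  Digit '0' (value 0) x 2^2 = 0
  Digit '0' (value 0) x 2^1 = 0
  Digit '1' (value 1) x 2^0 = 1
Sum = 2185

2185


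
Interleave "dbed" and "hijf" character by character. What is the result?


Interleaving "dbed" and "hijf":
  Position 0: 'd' from first, 'h' from second => "dh"
  Position 1: 'b' from first, 'i' from second => "bi"
  Position 2: 'e' from first, 'j' from second => "ej"
  Position 3: 'd' from first, 'f' from second => "df"
Result: dhbiejdf

dhbiejdf


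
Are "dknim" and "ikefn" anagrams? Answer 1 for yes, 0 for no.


Strings: "dknim", "ikefn"
Sorted first:  dikmn
Sorted second: efikn
Differ at position 0: 'd' vs 'e' => not anagrams

0


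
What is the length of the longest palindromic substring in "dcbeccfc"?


Input: "dcbeccfc"
Checking substrings for palindromes:
  [5:8] "cfc" (len 3) => palindrome
  [4:6] "cc" (len 2) => palindrome
Longest palindromic substring: "cfc" with length 3

3


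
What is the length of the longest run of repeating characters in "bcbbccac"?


Input: "bcbbccac"
Scanning for longest run:
  Position 1 ('c'): new char, reset run to 1
  Position 2 ('b'): new char, reset run to 1
  Position 3 ('b'): continues run of 'b', length=2
  Position 4 ('c'): new char, reset run to 1
  Position 5 ('c'): continues run of 'c', length=2
  Position 6 ('a'): new char, reset run to 1
  Position 7 ('c'): new char, reset run to 1
Longest run: 'b' with length 2

2


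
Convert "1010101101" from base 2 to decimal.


Input: "1010101101" in base 2
Positional expansion:
  Digit '1' (value 1) x 2^9 = 512
  Digit '0' (value 0) x 2^8 = 0
  Digit '1' (value 1) x 2^7 = 128
  Digit '0' (value 0) x 2^6 = 0
  Digit '1' (value 1) x 2^5 = 32
  Digit '0' (value 0) x 2^4 = 0
  Digit '1' (value 1) x 2^3 = 8
  Digit '1' (value 1) x 2^2 = 4
  Digit '0' (value 0) x 2^1 = 0
  Digit '1' (value 1) x 2^0 = 1
Sum = 685

685


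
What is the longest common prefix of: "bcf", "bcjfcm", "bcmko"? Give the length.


Words: bcf, bcjfcm, bcmko
  Position 0: all 'b' => match
  Position 1: all 'c' => match
  Position 2: ('f', 'j', 'm') => mismatch, stop
LCP = "bc" (length 2)

2


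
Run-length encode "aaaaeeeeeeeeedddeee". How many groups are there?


Input: aaaaeeeeeeeeedddeee
Scanning for consecutive runs:
  Group 1: 'a' x 4 (positions 0-3)
  Group 2: 'e' x 9 (positions 4-12)
  Group 3: 'd' x 3 (positions 13-15)
  Group 4: 'e' x 3 (positions 16-18)
Total groups: 4

4


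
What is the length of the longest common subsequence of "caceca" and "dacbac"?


LCS of "caceca" and "dacbac"
DP table:
           d    a    c    b    a    c
      0    0    0    0    0    0    0
  c   0    0    0    1    1    1    1
  a   0    0    1    1    1    2    2
  c   0    0    1    2    2    2    3
  e   0    0    1    2    2    2    3
  c   0    0    1    2    2    2    3
  a   0    0    1    2    2    3    3
LCS length = dp[6][6] = 3

3


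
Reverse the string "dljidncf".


Input: dljidncf
Reading characters right to left:
  Position 7: 'f'
  Position 6: 'c'
  Position 5: 'n'
  Position 4: 'd'
  Position 3: 'i'
  Position 2: 'j'
  Position 1: 'l'
  Position 0: 'd'
Reversed: fcndijld

fcndijld


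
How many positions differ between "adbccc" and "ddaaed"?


Comparing "adbccc" and "ddaaed" position by position:
  Position 0: 'a' vs 'd' => DIFFER
  Position 1: 'd' vs 'd' => same
  Position 2: 'b' vs 'a' => DIFFER
  Position 3: 'c' vs 'a' => DIFFER
  Position 4: 'c' vs 'e' => DIFFER
  Position 5: 'c' vs 'd' => DIFFER
Positions that differ: 5

5


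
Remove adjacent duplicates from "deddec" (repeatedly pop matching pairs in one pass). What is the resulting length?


Input: deddec
Stack-based adjacent duplicate removal:
  Read 'd': push. Stack: d
  Read 'e': push. Stack: de
  Read 'd': push. Stack: ded
  Read 'd': matches stack top 'd' => pop. Stack: de
  Read 'e': matches stack top 'e' => pop. Stack: d
  Read 'c': push. Stack: dc
Final stack: "dc" (length 2)

2


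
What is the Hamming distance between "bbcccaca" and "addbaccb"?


Comparing "bbcccaca" and "addbaccb" position by position:
  Position 0: 'b' vs 'a' => differ
  Position 1: 'b' vs 'd' => differ
  Position 2: 'c' vs 'd' => differ
  Position 3: 'c' vs 'b' => differ
  Position 4: 'c' vs 'a' => differ
  Position 5: 'a' vs 'c' => differ
  Position 6: 'c' vs 'c' => same
  Position 7: 'a' vs 'b' => differ
Total differences (Hamming distance): 7

7


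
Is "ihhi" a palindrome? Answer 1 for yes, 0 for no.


Input: ihhi
Reversed: ihhi
  Compare pos 0 ('i') with pos 3 ('i'): match
  Compare pos 1 ('h') with pos 2 ('h'): match
Result: palindrome

1


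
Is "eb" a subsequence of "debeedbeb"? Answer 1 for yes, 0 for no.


Check if "eb" is a subsequence of "debeedbeb"
Greedy scan:
  Position 0 ('d'): no match needed
  Position 1 ('e'): matches sub[0] = 'e'
  Position 2 ('b'): matches sub[1] = 'b'
  Position 3 ('e'): no match needed
  Position 4 ('e'): no match needed
  Position 5 ('d'): no match needed
  Position 6 ('b'): no match needed
  Position 7 ('e'): no match needed
  Position 8 ('b'): no match needed
All 2 characters matched => is a subsequence

1


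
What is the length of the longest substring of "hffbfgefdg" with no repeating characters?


Input: "hffbfgefdg"
Sliding window (track last position of each char):
  Position 0 ('h'): window [0,0] length 1 -- new best
  Position 1 ('f'): window [0,1] length 2 -- new best
  Position 2 ('f'): repeat (last at 1), move window start to 2
  Position 2 ('f'): window [2,2] length 1
  Position 3 ('b'): window [2,3] length 2
  Position 4 ('f'): repeat (last at 2), move window start to 3
  Position 4 ('f'): window [3,4] length 2
  Position 5 ('g'): window [3,5] length 3 -- new best
  Position 6 ('e'): window [3,6] length 4 -- new best
  Position 7 ('f'): repeat (last at 4), move window start to 5
  Position 7 ('f'): window [5,7] length 3
  Position 8 ('d'): window [5,8] length 4
  Position 9 ('g'): repeat (last at 5), move window start to 6
  Position 9 ('g'): window [6,9] length 4
Longest substring with no repeats: "bfge" with length 4

4


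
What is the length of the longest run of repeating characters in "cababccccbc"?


Input: "cababccccbc"
Scanning for longest run:
  Position 1 ('a'): new char, reset run to 1
  Position 2 ('b'): new char, reset run to 1
  Position 3 ('a'): new char, reset run to 1
  Position 4 ('b'): new char, reset run to 1
  Position 5 ('c'): new char, reset run to 1
  Position 6 ('c'): continues run of 'c', length=2
  Position 7 ('c'): continues run of 'c', length=3
  Position 8 ('c'): continues run of 'c', length=4
  Position 9 ('b'): new char, reset run to 1
  Position 10 ('c'): new char, reset run to 1
Longest run: 'c' with length 4

4


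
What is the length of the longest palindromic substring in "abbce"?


Input: "abbce"
Checking substrings for palindromes:
  [1:3] "bb" (len 2) => palindrome
Longest palindromic substring: "bb" with length 2

2


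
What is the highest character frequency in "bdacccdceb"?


Input: bdacccdceb
Character counts:
  'a': 1
  'b': 2
  'c': 4
  'd': 2
  'e': 1
Maximum frequency: 4

4


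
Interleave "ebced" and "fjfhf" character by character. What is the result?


Interleaving "ebced" and "fjfhf":
  Position 0: 'e' from first, 'f' from second => "ef"
  Position 1: 'b' from first, 'j' from second => "bj"
  Position 2: 'c' from first, 'f' from second => "cf"
  Position 3: 'e' from first, 'h' from second => "eh"
  Position 4: 'd' from first, 'f' from second => "df"
Result: efbjcfehdf

efbjcfehdf


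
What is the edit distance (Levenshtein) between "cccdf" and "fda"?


Computing edit distance: "cccdf" -> "fda"
DP table:
           f    d    a
      0    1    2    3
  c   1    1    2    3
  c   2    2    2    3
  c   3    3    3    3
  d   4    4    3    4
  f   5    4    4    4
Edit distance = dp[5][3] = 4

4


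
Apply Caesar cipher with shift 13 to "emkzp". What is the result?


Caesar cipher: shift "emkzp" by 13
  'e' (pos 4) + 13 = pos 17 = 'r'
  'm' (pos 12) + 13 = pos 25 = 'z'
  'k' (pos 10) + 13 = pos 23 = 'x'
  'z' (pos 25) + 13 = pos 12 = 'm'
  'p' (pos 15) + 13 = pos 2 = 'c'
Result: rzxmc

rzxmc


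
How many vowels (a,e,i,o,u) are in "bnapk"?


Input: bnapk
Checking each character:
  'b' at position 0: consonant
  'n' at position 1: consonant
  'a' at position 2: vowel (running total: 1)
  'p' at position 3: consonant
  'k' at position 4: consonant
Total vowels: 1

1


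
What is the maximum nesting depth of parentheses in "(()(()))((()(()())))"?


Input: "(()(()))((()(()())))"
Tracking depth:
  Position 0 '(': depth becomes 1
  Position 1 '(': depth becomes 2
  Position 2 ')': depth becomes 1
  Position 3 '(': depth becomes 2
  Position 4 '(': depth becomes 3
  Position 5 ')': depth becomes 2
  Position 6 ')': depth becomes 1
  Position 7 ')': depth becomes 0
  Position 8 '(': depth becomes 1
  Position 9 '(': depth becomes 2
  Position 10 '(': depth becomes 3
  Position 11 ')': depth becomes 2
  Position 12 '(': depth becomes 3
  Position 13 '(': depth becomes 4
  Position 14 ')': depth becomes 3
  Position 15 '(': depth becomes 4
  Position 16 ')': depth becomes 3
  Position 17 ')': depth becomes 2
  Position 18 ')': depth becomes 1
  Position 19 ')': depth becomes 0
Maximum depth reached: 4

4


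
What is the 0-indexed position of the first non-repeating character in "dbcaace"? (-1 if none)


Input: dbcaace
Character frequencies:
  'a': 2
  'b': 1
  'c': 2
  'd': 1
  'e': 1
Scanning left to right for freq == 1:
  Position 0 ('d'): unique! => answer = 0

0


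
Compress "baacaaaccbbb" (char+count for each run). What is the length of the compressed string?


Input: baacaaaccbbb
Runs:
  'b' x 1 => "b1"
  'a' x 2 => "a2"
  'c' x 1 => "c1"
  'a' x 3 => "a3"
  'c' x 2 => "c2"
  'b' x 3 => "b3"
Compressed: "b1a2c1a3c2b3"
Compressed length: 12

12


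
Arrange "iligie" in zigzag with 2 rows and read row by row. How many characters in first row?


Zigzag "iligie" into 2 rows:
Placing characters:
  'i' => row 0
  'l' => row 1
  'i' => row 0
  'g' => row 1
  'i' => row 0
  'e' => row 1
Rows:
  Row 0: "iii"
  Row 1: "lge"
First row length: 3

3


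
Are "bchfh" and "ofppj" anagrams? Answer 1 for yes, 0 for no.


Strings: "bchfh", "ofppj"
Sorted first:  bcfhh
Sorted second: fjopp
Differ at position 0: 'b' vs 'f' => not anagrams

0


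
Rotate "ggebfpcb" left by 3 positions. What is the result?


Input: "ggebfpcb", rotate left by 3
First 3 characters: "gge"
Remaining characters: "bfpcb"
Concatenate remaining + first: "bfpcb" + "gge" = "bfpcbgge"

bfpcbgge


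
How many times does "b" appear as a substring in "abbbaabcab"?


Searching for "b" in "abbbaabcab"
Scanning each position:
  Position 0: "a" => no
  Position 1: "b" => MATCH
  Position 2: "b" => MATCH
  Position 3: "b" => MATCH
  Position 4: "a" => no
  Position 5: "a" => no
  Position 6: "b" => MATCH
  Position 7: "c" => no
  Position 8: "a" => no
  Position 9: "b" => MATCH
Total occurrences: 5

5


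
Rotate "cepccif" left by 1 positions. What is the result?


Input: "cepccif", rotate left by 1
First 1 characters: "c"
Remaining characters: "epccif"
Concatenate remaining + first: "epccif" + "c" = "epccifc"

epccifc


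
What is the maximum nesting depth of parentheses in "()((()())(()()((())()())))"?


Input: "()((()())(()()((())()())))"
Tracking depth:
  Position 0 '(': depth becomes 1
  Position 1 ')': depth becomes 0
  Position 2 '(': depth becomes 1
  Position 3 '(': depth becomes 2
  Position 4 '(': depth becomes 3
  Position 5 ')': depth becomes 2
  Position 6 '(': depth becomes 3
  Position 7 ')': depth becomes 2
  Position 8 ')': depth becomes 1
  Position 9 '(': depth becomes 2
  Position 10 '(': depth becomes 3
  Position 11 ')': depth becomes 2
  Position 12 '(': depth becomes 3
  Position 13 ')': depth becomes 2
  Position 14 '(': depth becomes 3
  Position 15 '(': depth becomes 4
  Position 16 '(': depth becomes 5
  Position 17 ')': depth becomes 4
  Position 18 ')': depth becomes 3
  Position 19 '(': depth becomes 4
  Position 20 ')': depth becomes 3
  Position 21 '(': depth becomes 4
  Position 22 ')': depth becomes 3
  Position 23 ')': depth becomes 2
  Position 24 ')': depth becomes 1
  Position 25 ')': depth becomes 0
Maximum depth reached: 5

5


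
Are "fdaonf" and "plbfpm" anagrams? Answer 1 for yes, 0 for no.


Strings: "fdaonf", "plbfpm"
Sorted first:  adffno
Sorted second: bflmpp
Differ at position 0: 'a' vs 'b' => not anagrams

0


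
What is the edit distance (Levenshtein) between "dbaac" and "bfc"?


Computing edit distance: "dbaac" -> "bfc"
DP table:
           b    f    c
      0    1    2    3
  d   1    1    2    3
  b   2    1    2    3
  a   3    2    2    3
  a   4    3    3    3
  c   5    4    4    3
Edit distance = dp[5][3] = 3

3


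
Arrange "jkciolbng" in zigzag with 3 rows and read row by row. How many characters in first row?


Zigzag "jkciolbng" into 3 rows:
Placing characters:
  'j' => row 0
  'k' => row 1
  'c' => row 2
  'i' => row 1
  'o' => row 0
  'l' => row 1
  'b' => row 2
  'n' => row 1
  'g' => row 0
Rows:
  Row 0: "jog"
  Row 1: "kiln"
  Row 2: "cb"
First row length: 3

3


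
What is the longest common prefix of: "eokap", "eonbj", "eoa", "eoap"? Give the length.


Words: eokap, eonbj, eoa, eoap
  Position 0: all 'e' => match
  Position 1: all 'o' => match
  Position 2: ('k', 'n', 'a', 'a') => mismatch, stop
LCP = "eo" (length 2)

2


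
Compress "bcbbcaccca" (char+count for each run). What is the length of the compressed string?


Input: bcbbcaccca
Runs:
  'b' x 1 => "b1"
  'c' x 1 => "c1"
  'b' x 2 => "b2"
  'c' x 1 => "c1"
  'a' x 1 => "a1"
  'c' x 3 => "c3"
  'a' x 1 => "a1"
Compressed: "b1c1b2c1a1c3a1"
Compressed length: 14

14


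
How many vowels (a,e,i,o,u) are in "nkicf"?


Input: nkicf
Checking each character:
  'n' at position 0: consonant
  'k' at position 1: consonant
  'i' at position 2: vowel (running total: 1)
  'c' at position 3: consonant
  'f' at position 4: consonant
Total vowels: 1

1


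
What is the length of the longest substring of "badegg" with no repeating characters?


Input: "badegg"
Sliding window (track last position of each char):
  Position 0 ('b'): window [0,0] length 1 -- new best
  Position 1 ('a'): window [0,1] length 2 -- new best
  Position 2 ('d'): window [0,2] length 3 -- new best
  Position 3 ('e'): window [0,3] length 4 -- new best
  Position 4 ('g'): window [0,4] length 5 -- new best
  Position 5 ('g'): repeat (last at 4), move window start to 5
  Position 5 ('g'): window [5,5] length 1
Longest substring with no repeats: "badeg" with length 5

5


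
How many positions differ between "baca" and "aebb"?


Comparing "baca" and "aebb" position by position:
  Position 0: 'b' vs 'a' => DIFFER
  Position 1: 'a' vs 'e' => DIFFER
  Position 2: 'c' vs 'b' => DIFFER
  Position 3: 'a' vs 'b' => DIFFER
Positions that differ: 4

4


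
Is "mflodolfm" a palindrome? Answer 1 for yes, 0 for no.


Input: mflodolfm
Reversed: mflodolfm
  Compare pos 0 ('m') with pos 8 ('m'): match
  Compare pos 1 ('f') with pos 7 ('f'): match
  Compare pos 2 ('l') with pos 6 ('l'): match
  Compare pos 3 ('o') with pos 5 ('o'): match
Result: palindrome

1


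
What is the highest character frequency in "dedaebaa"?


Input: dedaebaa
Character counts:
  'a': 3
  'b': 1
  'd': 2
  'e': 2
Maximum frequency: 3

3


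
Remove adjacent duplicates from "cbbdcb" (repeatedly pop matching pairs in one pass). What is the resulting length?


Input: cbbdcb
Stack-based adjacent duplicate removal:
  Read 'c': push. Stack: c
  Read 'b': push. Stack: cb
  Read 'b': matches stack top 'b' => pop. Stack: c
  Read 'd': push. Stack: cd
  Read 'c': push. Stack: cdc
  Read 'b': push. Stack: cdcb
Final stack: "cdcb" (length 4)

4


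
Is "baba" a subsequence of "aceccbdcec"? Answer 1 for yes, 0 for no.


Check if "baba" is a subsequence of "aceccbdcec"
Greedy scan:
  Position 0 ('a'): no match needed
  Position 1 ('c'): no match needed
  Position 2 ('e'): no match needed
  Position 3 ('c'): no match needed
  Position 4 ('c'): no match needed
  Position 5 ('b'): matches sub[0] = 'b'
  Position 6 ('d'): no match needed
  Position 7 ('c'): no match needed
  Position 8 ('e'): no match needed
  Position 9 ('c'): no match needed
Only matched 1/4 characters => not a subsequence

0


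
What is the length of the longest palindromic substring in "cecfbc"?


Input: "cecfbc"
Checking substrings for palindromes:
  [0:3] "cec" (len 3) => palindrome
Longest palindromic substring: "cec" with length 3

3


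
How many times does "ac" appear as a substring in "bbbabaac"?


Searching for "ac" in "bbbabaac"
Scanning each position:
  Position 0: "bb" => no
  Position 1: "bb" => no
  Position 2: "ba" => no
  Position 3: "ab" => no
  Position 4: "ba" => no
  Position 5: "aa" => no
  Position 6: "ac" => MATCH
Total occurrences: 1

1


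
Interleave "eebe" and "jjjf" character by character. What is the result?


Interleaving "eebe" and "jjjf":
  Position 0: 'e' from first, 'j' from second => "ej"
  Position 1: 'e' from first, 'j' from second => "ej"
  Position 2: 'b' from first, 'j' from second => "bj"
  Position 3: 'e' from first, 'f' from second => "ef"
Result: ejejbjef

ejejbjef


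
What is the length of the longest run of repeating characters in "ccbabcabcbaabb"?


Input: "ccbabcabcbaabb"
Scanning for longest run:
  Position 1 ('c'): continues run of 'c', length=2
  Position 2 ('b'): new char, reset run to 1
  Position 3 ('a'): new char, reset run to 1
  Position 4 ('b'): new char, reset run to 1
  Position 5 ('c'): new char, reset run to 1
  Position 6 ('a'): new char, reset run to 1
  Position 7 ('b'): new char, reset run to 1
  Position 8 ('c'): new char, reset run to 1
  Position 9 ('b'): new char, reset run to 1
  Position 10 ('a'): new char, reset run to 1
  Position 11 ('a'): continues run of 'a', length=2
  Position 12 ('b'): new char, reset run to 1
  Position 13 ('b'): continues run of 'b', length=2
Longest run: 'c' with length 2

2
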